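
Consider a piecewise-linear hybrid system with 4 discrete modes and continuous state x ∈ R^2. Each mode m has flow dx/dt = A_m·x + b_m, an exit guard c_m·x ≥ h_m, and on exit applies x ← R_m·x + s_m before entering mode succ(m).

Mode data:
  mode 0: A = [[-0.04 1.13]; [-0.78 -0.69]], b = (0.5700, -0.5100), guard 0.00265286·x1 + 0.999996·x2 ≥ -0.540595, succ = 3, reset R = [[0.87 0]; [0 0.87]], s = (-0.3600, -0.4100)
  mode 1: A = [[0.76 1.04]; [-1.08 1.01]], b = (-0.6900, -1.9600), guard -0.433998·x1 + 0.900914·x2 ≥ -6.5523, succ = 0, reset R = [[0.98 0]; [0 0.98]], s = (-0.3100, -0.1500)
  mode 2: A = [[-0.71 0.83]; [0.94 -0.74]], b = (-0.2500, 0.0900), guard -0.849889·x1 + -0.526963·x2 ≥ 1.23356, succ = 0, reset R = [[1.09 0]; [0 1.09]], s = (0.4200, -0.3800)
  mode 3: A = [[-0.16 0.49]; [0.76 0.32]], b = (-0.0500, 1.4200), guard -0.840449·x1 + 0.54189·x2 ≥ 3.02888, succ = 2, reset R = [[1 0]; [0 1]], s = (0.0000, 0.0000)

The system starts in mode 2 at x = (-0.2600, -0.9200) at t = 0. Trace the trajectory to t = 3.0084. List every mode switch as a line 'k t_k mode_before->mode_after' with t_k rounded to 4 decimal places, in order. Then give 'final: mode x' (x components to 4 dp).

Mode 2: guard c·x = 1.2336 hit at Δt = 1.5330 (t = 1.5330), x⁻ = (-0.9349, -0.8332) → reset → x⁺ = (-0.5990, -1.2881), jump to mode 0
Mode 0: guard c·x = -0.5406 hit at Δt = 0.9596 (t = 2.4926), x⁻ = (-0.9897, -0.5380) → reset → x⁺ = (-1.2210, -0.8780), jump to mode 3
Mode 3: flow for 0.5158 to horizon, guard not reached → x = (-1.3502, -0.7876)

1 1.5330 2->0
2 2.4926 0->3
final: 3 -1.3502 -0.7876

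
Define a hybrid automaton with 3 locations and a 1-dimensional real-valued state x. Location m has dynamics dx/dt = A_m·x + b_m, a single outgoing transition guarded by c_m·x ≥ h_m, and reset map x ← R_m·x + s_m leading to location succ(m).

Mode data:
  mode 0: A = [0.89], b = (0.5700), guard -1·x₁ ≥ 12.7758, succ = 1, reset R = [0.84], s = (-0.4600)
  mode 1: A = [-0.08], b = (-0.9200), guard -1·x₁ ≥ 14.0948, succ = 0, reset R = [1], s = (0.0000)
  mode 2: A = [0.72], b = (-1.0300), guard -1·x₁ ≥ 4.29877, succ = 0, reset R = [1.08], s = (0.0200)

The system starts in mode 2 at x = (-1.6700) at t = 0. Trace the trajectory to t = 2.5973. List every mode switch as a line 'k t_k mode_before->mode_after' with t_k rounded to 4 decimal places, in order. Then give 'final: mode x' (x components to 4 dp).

Mode 2: guard c·x = 4.2988 hit at Δt = 0.8528 (t = 0.8528), x⁻ = (-4.2988) → reset → x⁺ = (-4.6227), jump to mode 0
Mode 0: guard c·x = 12.7758 hit at Δt = 1.2520 (t = 2.1048), x⁻ = (-12.7758) → reset → x⁺ = (-11.1917), jump to mode 1
Mode 1: flow for 0.4925 to horizon, guard not reached → x = (-11.2036)

1 0.8528 2->0
2 2.1048 0->1
final: 1 -11.2036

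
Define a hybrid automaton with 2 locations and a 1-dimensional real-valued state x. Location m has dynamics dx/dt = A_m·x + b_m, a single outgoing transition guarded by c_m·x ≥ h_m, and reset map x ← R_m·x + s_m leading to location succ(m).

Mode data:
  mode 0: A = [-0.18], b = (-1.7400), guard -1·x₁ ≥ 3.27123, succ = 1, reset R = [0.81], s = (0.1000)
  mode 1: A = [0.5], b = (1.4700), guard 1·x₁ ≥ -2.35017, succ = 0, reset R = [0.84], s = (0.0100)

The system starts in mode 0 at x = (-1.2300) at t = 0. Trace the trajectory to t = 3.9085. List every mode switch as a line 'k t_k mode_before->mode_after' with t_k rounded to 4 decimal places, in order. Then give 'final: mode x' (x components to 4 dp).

1 1.5389 0->1
2 2.3647 1->0
3 3.3979 0->1
final: 1 -2.4362

Mode 0: guard c·x = 3.2712 hit at Δt = 1.5389 (t = 1.5389), x⁻ = (-3.2712) → reset → x⁺ = (-2.5497), jump to mode 1
Mode 1: guard c·x = -2.3502 hit at Δt = 0.8258 (t = 2.3647), x⁻ = (-2.3502) → reset → x⁺ = (-1.9641), jump to mode 0
Mode 0: guard c·x = 3.2712 hit at Δt = 1.0331 (t = 3.3979), x⁻ = (-3.2712) → reset → x⁺ = (-2.5497), jump to mode 1
Mode 1: flow for 0.5106 to horizon, guard not reached → x = (-2.4362)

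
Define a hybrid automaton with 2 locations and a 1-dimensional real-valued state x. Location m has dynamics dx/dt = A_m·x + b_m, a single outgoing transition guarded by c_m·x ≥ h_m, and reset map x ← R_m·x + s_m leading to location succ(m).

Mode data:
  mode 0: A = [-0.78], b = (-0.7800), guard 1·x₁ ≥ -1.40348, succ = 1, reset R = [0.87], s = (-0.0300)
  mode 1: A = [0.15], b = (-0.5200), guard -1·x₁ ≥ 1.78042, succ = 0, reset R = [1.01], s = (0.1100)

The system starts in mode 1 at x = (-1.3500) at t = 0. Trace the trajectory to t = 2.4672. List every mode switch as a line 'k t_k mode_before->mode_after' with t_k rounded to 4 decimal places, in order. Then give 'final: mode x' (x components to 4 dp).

1 0.5706 1->0
2 1.2552 0->1
3 1.9642 1->0
final: 0 -1.4649

Mode 1: guard c·x = 1.7804 hit at Δt = 0.5706 (t = 0.5706), x⁻ = (-1.7804) → reset → x⁺ = (-1.6882), jump to mode 0
Mode 0: guard c·x = -1.4035 hit at Δt = 0.6846 (t = 1.2552), x⁻ = (-1.4035) → reset → x⁺ = (-1.2510), jump to mode 1
Mode 1: guard c·x = 1.7804 hit at Δt = 0.7090 (t = 1.9642), x⁻ = (-1.7804) → reset → x⁺ = (-1.6882), jump to mode 0
Mode 0: flow for 0.5030 to horizon, guard not reached → x = (-1.4649)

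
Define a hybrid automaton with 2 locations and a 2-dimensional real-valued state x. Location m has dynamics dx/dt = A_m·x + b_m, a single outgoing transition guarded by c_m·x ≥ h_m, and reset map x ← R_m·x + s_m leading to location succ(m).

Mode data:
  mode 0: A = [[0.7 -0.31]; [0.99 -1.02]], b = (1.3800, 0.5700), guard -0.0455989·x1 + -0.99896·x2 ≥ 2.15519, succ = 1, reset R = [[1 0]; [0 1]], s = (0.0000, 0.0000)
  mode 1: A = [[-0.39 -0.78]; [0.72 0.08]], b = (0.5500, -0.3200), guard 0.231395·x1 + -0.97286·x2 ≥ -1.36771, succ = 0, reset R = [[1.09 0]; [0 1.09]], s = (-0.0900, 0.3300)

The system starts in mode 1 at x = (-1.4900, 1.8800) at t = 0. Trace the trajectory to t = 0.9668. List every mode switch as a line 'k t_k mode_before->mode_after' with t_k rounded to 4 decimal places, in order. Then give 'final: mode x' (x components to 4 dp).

1 0.6373 1->0
final: 0 -1.7745 0.7289

Mode 1: guard c·x = -1.3677 hit at Δt = 0.6373 (t = 0.6373), x⁻ = (-1.4908, 1.0513) → reset → x⁺ = (-1.7150, 1.4759), jump to mode 0
Mode 0: flow for 0.3295 to horizon, guard not reached → x = (-1.7745, 0.7289)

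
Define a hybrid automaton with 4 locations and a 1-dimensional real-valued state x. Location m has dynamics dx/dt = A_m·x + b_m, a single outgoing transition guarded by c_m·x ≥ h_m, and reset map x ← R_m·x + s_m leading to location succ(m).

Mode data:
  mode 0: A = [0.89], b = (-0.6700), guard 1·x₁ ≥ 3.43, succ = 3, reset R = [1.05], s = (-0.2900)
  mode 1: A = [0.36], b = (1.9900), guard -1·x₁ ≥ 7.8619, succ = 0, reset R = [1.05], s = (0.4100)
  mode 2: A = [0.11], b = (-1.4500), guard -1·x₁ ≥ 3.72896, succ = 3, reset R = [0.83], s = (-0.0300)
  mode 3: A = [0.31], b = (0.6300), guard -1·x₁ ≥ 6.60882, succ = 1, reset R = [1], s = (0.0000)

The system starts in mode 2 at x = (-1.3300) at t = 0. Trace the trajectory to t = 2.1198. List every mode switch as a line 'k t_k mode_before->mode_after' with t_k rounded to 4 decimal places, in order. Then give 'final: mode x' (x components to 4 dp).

1 1.3908 2->3
final: 3 -3.4021

Mode 2: guard c·x = 3.7290 hit at Δt = 1.3908 (t = 1.3908), x⁻ = (-3.7290) → reset → x⁺ = (-3.1250), jump to mode 3
Mode 3: flow for 0.7290 to horizon, guard not reached → x = (-3.4021)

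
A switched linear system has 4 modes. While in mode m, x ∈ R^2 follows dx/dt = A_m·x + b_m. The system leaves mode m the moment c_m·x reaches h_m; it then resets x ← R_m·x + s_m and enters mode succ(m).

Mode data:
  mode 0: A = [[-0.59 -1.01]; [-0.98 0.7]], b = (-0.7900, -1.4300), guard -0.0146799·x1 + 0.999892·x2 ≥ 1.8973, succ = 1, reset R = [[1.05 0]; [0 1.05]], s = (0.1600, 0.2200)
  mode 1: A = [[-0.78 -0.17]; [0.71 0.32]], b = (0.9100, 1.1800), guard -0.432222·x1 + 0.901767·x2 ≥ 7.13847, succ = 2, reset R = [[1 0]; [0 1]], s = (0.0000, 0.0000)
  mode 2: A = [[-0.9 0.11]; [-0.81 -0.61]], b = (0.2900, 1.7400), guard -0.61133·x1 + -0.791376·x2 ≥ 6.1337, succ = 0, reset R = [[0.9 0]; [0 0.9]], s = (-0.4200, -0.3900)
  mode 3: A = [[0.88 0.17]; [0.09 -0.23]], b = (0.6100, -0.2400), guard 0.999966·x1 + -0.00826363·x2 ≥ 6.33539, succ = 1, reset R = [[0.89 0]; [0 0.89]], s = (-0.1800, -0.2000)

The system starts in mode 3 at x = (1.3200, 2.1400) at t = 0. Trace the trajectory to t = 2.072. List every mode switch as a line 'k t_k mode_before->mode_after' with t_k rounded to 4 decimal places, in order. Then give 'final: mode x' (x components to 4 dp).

1 1.2909 3->1
final: 1 3.1516 5.4046

Mode 3: guard c·x = 6.3354 hit at Δt = 1.2909 (t = 1.2909), x⁻ = (6.3494, 1.6740) → reset → x⁺ = (5.4710, 1.2898), jump to mode 1
Mode 1: flow for 0.7811 to horizon, guard not reached → x = (3.1516, 5.4046)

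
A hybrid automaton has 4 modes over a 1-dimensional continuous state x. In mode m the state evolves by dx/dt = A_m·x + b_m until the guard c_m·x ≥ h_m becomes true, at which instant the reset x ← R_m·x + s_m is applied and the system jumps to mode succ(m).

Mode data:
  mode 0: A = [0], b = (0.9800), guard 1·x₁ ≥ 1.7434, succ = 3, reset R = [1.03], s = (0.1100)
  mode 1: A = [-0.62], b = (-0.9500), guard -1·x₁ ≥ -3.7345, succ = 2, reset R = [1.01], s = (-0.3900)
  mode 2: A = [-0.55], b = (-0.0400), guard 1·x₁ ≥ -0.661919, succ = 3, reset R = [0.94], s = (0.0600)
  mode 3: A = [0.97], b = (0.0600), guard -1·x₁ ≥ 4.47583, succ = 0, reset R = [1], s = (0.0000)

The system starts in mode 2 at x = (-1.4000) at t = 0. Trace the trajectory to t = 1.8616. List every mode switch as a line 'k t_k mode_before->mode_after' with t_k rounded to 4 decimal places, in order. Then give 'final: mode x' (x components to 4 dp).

Mode 2: guard c·x = -0.6619 hit at Δt = 1.4766 (t = 1.4766), x⁻ = (-0.6619) → reset → x⁺ = (-0.5622), jump to mode 3
Mode 3: flow for 0.3850 to horizon, guard not reached → x = (-0.7887)

1 1.4766 2->3
final: 3 -0.7887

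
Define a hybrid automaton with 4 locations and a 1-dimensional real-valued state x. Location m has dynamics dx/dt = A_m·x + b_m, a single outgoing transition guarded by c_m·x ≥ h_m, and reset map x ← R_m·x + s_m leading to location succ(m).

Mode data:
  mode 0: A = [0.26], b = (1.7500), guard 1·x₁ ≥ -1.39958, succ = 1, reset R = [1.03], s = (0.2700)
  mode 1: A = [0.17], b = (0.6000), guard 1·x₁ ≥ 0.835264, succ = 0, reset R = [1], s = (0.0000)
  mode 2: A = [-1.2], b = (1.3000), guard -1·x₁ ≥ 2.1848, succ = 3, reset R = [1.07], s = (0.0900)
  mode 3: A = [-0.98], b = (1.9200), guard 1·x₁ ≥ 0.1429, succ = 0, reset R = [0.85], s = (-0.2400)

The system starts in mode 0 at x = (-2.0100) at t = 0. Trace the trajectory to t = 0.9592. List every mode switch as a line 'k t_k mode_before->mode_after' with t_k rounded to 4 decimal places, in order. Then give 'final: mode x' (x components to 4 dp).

1 0.4677 0->1
final: 1 -0.9661

Mode 0: guard c·x = -1.3996 hit at Δt = 0.4677 (t = 0.4677), x⁻ = (-1.3996) → reset → x⁺ = (-1.1716), jump to mode 1
Mode 1: flow for 0.4915 to horizon, guard not reached → x = (-0.9661)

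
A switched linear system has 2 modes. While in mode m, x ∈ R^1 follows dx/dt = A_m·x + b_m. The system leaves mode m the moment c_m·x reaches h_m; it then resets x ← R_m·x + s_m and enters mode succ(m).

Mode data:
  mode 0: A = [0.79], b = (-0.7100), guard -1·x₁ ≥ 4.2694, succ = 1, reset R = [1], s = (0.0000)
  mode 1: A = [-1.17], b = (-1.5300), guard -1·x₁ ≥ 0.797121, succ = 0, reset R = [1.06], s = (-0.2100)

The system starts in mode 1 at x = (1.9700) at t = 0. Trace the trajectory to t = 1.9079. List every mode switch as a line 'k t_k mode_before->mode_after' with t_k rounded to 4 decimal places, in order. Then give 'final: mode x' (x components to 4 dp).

1 1.5892 1->0
final: 0 -1.6143

Mode 1: guard c·x = 0.7971 hit at Δt = 1.5892 (t = 1.5892), x⁻ = (-0.7971) → reset → x⁺ = (-1.0549), jump to mode 0
Mode 0: flow for 0.3187 to horizon, guard not reached → x = (-1.6143)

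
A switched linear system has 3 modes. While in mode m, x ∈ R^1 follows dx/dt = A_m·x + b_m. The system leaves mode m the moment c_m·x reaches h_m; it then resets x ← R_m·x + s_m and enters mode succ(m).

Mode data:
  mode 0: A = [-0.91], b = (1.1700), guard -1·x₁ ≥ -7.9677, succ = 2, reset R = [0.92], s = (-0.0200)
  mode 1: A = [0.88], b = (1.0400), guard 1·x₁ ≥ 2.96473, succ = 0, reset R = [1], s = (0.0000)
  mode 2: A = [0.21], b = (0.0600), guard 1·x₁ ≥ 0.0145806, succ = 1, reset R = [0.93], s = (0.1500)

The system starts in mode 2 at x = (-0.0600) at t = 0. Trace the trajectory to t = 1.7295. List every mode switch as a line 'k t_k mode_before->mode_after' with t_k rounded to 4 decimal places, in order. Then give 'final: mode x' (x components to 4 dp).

1 1.3595 2->1
final: 1 0.6813

Mode 2: guard c·x = 0.0146 hit at Δt = 1.3595 (t = 1.3595), x⁻ = (0.0146) → reset → x⁺ = (0.1636), jump to mode 1
Mode 1: flow for 0.3700 to horizon, guard not reached → x = (0.6813)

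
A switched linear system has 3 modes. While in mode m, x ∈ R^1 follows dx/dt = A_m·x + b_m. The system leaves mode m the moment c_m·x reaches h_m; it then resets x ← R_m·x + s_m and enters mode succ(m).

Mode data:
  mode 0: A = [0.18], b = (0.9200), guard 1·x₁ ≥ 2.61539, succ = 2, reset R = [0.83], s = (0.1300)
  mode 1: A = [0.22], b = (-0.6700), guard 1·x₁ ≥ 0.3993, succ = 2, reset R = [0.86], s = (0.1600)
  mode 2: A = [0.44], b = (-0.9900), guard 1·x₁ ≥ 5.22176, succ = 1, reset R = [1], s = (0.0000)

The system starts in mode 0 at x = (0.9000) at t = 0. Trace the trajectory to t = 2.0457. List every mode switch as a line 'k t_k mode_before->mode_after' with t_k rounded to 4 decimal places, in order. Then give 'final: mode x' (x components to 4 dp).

1 1.3947 0->2
final: 2 2.3176

Mode 0: guard c·x = 2.6154 hit at Δt = 1.3947 (t = 1.3947), x⁻ = (2.6154) → reset → x⁺ = (2.3008), jump to mode 2
Mode 2: flow for 0.6510 to horizon, guard not reached → x = (2.3176)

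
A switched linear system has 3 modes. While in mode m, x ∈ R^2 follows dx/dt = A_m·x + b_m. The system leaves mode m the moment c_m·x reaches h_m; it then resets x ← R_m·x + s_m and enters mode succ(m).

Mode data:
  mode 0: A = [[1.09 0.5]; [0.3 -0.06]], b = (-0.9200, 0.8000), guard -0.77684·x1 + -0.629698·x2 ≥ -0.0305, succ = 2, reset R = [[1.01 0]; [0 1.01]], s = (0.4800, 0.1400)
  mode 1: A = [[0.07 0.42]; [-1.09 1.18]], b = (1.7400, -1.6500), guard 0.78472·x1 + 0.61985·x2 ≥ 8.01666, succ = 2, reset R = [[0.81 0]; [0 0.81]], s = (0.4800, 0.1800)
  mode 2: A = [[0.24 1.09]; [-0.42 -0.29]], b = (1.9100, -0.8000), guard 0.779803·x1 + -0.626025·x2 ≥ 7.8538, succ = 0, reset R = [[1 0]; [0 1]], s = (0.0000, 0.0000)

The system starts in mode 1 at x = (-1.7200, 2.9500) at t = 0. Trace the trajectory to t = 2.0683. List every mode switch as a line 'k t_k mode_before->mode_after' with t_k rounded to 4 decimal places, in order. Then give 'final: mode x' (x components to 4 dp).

1 1.2817 1->2
final: 2 10.5480 2.8451

Mode 1: guard c·x = 8.0167 hit at Δt = 1.2817 (t = 1.2817), x⁻ = (3.5807, 8.4001) → reset → x⁺ = (3.3804, 6.9841), jump to mode 2
Mode 2: flow for 0.7866 to horizon, guard not reached → x = (10.5480, 2.8451)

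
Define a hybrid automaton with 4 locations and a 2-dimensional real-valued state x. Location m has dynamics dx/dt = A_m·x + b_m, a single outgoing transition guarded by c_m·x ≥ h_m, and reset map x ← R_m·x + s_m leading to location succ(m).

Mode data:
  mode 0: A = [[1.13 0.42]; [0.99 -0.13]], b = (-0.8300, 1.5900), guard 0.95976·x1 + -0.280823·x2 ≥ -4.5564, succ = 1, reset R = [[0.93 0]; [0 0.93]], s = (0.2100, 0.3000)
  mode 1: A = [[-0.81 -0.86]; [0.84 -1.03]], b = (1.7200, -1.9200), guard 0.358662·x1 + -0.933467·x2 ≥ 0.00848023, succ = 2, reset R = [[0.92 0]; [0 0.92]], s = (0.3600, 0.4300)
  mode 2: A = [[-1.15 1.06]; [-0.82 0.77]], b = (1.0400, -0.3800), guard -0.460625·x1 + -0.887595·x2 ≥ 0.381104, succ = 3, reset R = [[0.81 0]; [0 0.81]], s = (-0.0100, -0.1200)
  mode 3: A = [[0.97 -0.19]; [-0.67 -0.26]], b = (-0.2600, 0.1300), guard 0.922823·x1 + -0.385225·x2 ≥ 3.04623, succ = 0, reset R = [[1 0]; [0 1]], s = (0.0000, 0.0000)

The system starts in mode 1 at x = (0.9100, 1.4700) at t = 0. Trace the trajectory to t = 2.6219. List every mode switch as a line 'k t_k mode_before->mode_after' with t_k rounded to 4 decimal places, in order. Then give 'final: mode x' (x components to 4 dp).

Mode 1: guard c·x = 0.0085 hit at Δt = 0.5326 (t = 0.5326), x⁻ = (1.0247, 0.3846) → reset → x⁺ = (1.3027, 0.7839), jump to mode 2
Mode 2: guard c·x = 0.3811 hit at Δt = 1.2358 (t = 1.7684), x⁻ = (0.8936, -0.8931) → reset → x⁺ = (0.7138, -0.8434), jump to mode 3
Mode 3: flow for 0.8535 to horizon, guard not reached → x = (1.5239, -1.1273)

1 0.5326 1->2
2 1.7684 2->3
final: 3 1.5239 -1.1273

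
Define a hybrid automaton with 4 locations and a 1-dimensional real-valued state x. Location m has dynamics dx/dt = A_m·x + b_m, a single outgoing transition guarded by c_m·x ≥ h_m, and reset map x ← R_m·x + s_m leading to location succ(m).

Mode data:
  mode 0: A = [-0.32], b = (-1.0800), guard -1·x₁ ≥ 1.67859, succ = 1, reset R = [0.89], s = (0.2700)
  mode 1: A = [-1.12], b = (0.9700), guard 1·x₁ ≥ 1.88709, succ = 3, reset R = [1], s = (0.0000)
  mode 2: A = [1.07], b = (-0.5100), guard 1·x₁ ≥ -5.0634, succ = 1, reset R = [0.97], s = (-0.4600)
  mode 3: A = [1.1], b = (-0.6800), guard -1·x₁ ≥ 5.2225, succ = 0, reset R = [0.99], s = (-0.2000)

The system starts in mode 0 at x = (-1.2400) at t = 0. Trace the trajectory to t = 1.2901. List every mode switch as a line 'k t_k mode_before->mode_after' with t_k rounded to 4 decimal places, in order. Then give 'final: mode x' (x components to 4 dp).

Mode 0: guard c·x = 1.6786 hit at Δt = 0.7186 (t = 0.7186), x⁻ = (-1.6786) → reset → x⁺ = (-1.2239), jump to mode 1
Mode 1: flow for 0.5715 to horizon, guard not reached → x = (-0.2359)

1 0.7186 0->1
final: 1 -0.2359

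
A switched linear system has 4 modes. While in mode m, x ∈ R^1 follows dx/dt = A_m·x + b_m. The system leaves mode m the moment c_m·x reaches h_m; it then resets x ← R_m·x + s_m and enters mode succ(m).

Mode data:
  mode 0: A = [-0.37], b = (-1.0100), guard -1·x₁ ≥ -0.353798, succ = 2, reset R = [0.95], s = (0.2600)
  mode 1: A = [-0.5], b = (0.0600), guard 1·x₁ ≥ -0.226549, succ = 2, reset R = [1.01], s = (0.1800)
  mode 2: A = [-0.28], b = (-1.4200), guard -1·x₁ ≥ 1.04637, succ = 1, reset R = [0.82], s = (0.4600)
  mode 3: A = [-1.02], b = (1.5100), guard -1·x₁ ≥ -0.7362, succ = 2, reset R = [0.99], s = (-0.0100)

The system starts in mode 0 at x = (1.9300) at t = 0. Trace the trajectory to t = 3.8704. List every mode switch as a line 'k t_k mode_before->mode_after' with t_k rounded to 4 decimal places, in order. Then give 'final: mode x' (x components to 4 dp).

Mode 0: guard c·x = -0.3538 hit at Δt = 1.1159 (t = 1.1159), x⁻ = (0.3538) → reset → x⁺ = (0.5961), jump to mode 2
Mode 2: guard c·x = 1.0464 hit at Δt = 1.2222 (t = 2.3381), x⁻ = (-1.0464) → reset → x⁺ = (-0.3980), jump to mode 1
Mode 1: guard c·x = -0.2265 hit at Δt = 0.8040 (t = 3.1421), x⁻ = (-0.2265) → reset → x⁺ = (-0.0488), jump to mode 2
Mode 2: flow for 0.7283 to horizon, guard not reached → x = (-0.9754)

1 1.1159 0->2
2 2.3381 2->1
3 3.1421 1->2
final: 2 -0.9754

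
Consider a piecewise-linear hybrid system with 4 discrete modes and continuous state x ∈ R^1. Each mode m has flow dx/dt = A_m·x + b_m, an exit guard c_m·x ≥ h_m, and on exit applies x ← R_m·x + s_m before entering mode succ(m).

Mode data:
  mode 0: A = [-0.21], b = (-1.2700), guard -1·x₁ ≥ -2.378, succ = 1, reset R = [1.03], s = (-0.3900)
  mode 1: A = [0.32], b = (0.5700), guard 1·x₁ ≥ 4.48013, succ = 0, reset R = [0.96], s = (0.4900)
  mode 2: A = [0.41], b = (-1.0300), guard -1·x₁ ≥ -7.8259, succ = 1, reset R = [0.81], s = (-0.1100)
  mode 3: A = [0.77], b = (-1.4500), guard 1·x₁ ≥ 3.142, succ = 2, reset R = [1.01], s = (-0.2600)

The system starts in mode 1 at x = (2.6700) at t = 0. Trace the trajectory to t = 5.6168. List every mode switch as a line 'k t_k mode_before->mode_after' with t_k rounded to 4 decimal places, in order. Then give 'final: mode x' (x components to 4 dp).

1 1.0663 1->0
2 2.2655 0->1
3 3.7929 1->0
4 4.9921 0->1
final: 1 2.9092

Mode 1: guard c·x = 4.4801 hit at Δt = 1.0663 (t = 1.0663), x⁻ = (4.4801) → reset → x⁺ = (4.7909), jump to mode 0
Mode 0: guard c·x = -2.3780 hit at Δt = 1.1992 (t = 2.2655), x⁻ = (2.3780) → reset → x⁺ = (2.0593), jump to mode 1
Mode 1: guard c·x = 4.4801 hit at Δt = 1.5274 (t = 3.7929), x⁻ = (4.4801) → reset → x⁺ = (4.7909), jump to mode 0
Mode 0: guard c·x = -2.3780 hit at Δt = 1.1992 (t = 4.9921), x⁻ = (2.3780) → reset → x⁺ = (2.0593), jump to mode 1
Mode 1: flow for 0.6247 to horizon, guard not reached → x = (2.9092)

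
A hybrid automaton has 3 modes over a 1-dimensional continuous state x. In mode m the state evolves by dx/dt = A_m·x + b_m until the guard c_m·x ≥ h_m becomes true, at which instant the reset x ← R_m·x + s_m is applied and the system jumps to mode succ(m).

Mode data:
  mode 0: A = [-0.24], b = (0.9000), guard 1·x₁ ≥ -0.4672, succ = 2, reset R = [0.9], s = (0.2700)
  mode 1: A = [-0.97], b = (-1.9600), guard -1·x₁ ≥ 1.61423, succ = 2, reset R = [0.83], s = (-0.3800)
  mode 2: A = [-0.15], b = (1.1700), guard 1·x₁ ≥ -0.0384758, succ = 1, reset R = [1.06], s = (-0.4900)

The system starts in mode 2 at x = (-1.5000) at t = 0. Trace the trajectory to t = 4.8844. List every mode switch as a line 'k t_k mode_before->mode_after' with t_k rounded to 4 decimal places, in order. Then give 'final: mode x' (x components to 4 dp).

Mode 2: guard c·x = -0.0385 hit at Δt = 1.1398 (t = 1.1398), x⁻ = (-0.0385) → reset → x⁺ = (-0.5308), jump to mode 1
Mode 1: guard c·x = 1.6142 hit at Δt = 1.3393 (t = 2.4791), x⁻ = (-1.6142) → reset → x⁺ = (-1.7198), jump to mode 2
Mode 2: guard c·x = -0.0385 hit at Δt = 1.2955 (t = 3.7746), x⁻ = (-0.0385) → reset → x⁺ = (-0.5308), jump to mode 1
Mode 1: flow for 1.1098 to horizon, guard not reached → x = (-1.5129)

1 1.1398 2->1
2 2.4791 1->2
3 3.7746 2->1
final: 1 -1.5129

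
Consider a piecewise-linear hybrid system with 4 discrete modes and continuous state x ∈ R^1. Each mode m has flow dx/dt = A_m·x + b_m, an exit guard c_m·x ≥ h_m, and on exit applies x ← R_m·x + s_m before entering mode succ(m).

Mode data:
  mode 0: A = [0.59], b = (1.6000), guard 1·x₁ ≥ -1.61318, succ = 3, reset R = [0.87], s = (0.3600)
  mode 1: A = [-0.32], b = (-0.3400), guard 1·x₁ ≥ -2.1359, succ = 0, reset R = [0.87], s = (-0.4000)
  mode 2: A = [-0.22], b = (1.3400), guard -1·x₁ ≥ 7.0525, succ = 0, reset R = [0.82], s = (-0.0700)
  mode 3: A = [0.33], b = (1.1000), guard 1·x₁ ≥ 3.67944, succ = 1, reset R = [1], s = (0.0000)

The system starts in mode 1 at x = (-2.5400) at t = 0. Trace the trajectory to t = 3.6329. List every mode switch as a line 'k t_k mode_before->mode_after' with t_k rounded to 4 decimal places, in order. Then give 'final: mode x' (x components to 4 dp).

1 0.9985 1->0
2 2.4978 0->3
final: 3 -0.0030

Mode 1: guard c·x = -2.1359 hit at Δt = 0.9985 (t = 0.9985), x⁻ = (-2.1359) → reset → x⁺ = (-2.2582), jump to mode 0
Mode 0: guard c·x = -1.6132 hit at Δt = 1.4993 (t = 2.4978), x⁻ = (-1.6132) → reset → x⁺ = (-1.0435), jump to mode 3
Mode 3: flow for 1.1351 to horizon, guard not reached → x = (-0.0030)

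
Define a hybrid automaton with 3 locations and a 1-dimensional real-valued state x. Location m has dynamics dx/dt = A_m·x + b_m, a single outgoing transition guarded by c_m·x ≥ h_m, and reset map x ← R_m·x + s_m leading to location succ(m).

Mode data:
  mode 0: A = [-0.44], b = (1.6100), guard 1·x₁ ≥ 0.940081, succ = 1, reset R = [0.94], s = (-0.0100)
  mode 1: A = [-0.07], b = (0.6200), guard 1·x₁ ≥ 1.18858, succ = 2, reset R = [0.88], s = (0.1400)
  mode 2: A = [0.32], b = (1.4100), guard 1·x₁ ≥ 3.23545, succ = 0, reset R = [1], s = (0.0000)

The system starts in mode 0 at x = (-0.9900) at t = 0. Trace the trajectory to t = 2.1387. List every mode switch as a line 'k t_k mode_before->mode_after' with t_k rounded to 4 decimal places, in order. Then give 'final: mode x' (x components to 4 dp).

1 1.2191 0->1
2 1.7940 1->2
final: 2 1.8381

Mode 0: guard c·x = 0.9401 hit at Δt = 1.2191 (t = 1.2191), x⁻ = (0.9401) → reset → x⁺ = (0.8737), jump to mode 1
Mode 1: guard c·x = 1.1886 hit at Δt = 0.5749 (t = 1.7940), x⁻ = (1.1886) → reset → x⁺ = (1.1860), jump to mode 2
Mode 2: flow for 0.3447 to horizon, guard not reached → x = (1.8381)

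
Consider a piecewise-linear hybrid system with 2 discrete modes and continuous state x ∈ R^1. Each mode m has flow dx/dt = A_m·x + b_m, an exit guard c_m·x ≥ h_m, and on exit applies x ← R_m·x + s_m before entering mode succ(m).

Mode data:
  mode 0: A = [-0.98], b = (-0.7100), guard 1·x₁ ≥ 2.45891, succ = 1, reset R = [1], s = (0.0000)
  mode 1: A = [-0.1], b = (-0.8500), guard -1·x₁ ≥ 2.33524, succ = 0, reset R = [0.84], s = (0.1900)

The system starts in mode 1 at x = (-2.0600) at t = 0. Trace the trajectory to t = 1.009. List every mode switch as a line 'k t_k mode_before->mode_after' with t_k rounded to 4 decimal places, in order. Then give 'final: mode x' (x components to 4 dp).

1 0.4368 1->0
final: 0 -1.3222

Mode 1: guard c·x = 2.3352 hit at Δt = 0.4368 (t = 0.4368), x⁻ = (-2.3352) → reset → x⁺ = (-1.7716), jump to mode 0
Mode 0: flow for 0.5722 to horizon, guard not reached → x = (-1.3222)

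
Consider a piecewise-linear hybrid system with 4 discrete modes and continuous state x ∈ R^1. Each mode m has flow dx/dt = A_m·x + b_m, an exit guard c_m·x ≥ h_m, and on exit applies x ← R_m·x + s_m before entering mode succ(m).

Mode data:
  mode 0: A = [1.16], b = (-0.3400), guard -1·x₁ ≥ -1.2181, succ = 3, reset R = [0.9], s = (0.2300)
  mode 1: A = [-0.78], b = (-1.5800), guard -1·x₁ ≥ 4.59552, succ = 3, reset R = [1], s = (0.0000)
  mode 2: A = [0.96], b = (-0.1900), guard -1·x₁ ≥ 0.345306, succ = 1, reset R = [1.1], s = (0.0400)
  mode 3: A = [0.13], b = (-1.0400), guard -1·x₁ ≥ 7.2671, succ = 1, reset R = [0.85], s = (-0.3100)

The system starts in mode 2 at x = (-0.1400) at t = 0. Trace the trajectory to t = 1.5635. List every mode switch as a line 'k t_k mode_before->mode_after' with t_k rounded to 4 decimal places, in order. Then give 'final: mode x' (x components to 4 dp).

1 0.4945 2->1
final: 1 -1.2933

Mode 2: guard c·x = 0.3453 hit at Δt = 0.4945 (t = 0.4945), x⁻ = (-0.3453) → reset → x⁺ = (-0.3398), jump to mode 1
Mode 1: flow for 1.0690 to horizon, guard not reached → x = (-1.2933)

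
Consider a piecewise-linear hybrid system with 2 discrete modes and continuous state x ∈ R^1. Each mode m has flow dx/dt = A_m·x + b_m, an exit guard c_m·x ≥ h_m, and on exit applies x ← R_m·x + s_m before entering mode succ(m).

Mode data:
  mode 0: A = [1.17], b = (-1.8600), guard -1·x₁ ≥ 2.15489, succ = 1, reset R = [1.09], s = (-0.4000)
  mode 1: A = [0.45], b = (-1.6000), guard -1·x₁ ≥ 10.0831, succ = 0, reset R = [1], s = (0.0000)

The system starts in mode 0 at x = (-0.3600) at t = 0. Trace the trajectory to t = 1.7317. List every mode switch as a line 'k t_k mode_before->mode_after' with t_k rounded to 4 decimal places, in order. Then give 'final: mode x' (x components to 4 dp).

1 0.5578 0->1
final: 1 -7.1365

Mode 0: guard c·x = 2.1549 hit at Δt = 0.5578 (t = 0.5578), x⁻ = (-2.1549) → reset → x⁺ = (-2.7488), jump to mode 1
Mode 1: flow for 1.1739 to horizon, guard not reached → x = (-7.1365)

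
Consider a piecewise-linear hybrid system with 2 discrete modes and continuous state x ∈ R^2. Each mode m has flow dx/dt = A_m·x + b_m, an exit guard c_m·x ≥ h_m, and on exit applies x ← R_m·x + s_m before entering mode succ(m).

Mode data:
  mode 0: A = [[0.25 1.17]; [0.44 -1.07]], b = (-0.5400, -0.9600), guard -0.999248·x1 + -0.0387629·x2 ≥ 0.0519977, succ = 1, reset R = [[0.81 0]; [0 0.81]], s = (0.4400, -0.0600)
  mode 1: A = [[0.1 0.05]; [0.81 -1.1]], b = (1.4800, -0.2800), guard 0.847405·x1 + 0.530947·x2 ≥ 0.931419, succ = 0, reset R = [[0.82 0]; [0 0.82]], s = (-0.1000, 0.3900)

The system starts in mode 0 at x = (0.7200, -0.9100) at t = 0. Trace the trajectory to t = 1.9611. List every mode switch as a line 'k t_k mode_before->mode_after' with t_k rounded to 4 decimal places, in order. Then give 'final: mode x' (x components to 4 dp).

Mode 0: guard c·x = 0.0520 hit at Δt = 0.5058 (t = 0.5058), x⁻ = (-0.0191, -0.8493) → reset → x⁺ = (0.4245, -0.7479), jump to mode 1
Mode 1: guard c·x = 0.9314 hit at Δt = 0.5368 (t = 1.0426), x⁻ = (1.2503, -0.2412) → reset → x⁺ = (0.9252, 0.1922), jump to mode 0
Mode 0: flow for 0.9185 to horizon, guard not reached → x = (0.5221, -0.2988)

1 0.5058 0->1
2 1.0426 1->0
final: 0 0.5221 -0.2988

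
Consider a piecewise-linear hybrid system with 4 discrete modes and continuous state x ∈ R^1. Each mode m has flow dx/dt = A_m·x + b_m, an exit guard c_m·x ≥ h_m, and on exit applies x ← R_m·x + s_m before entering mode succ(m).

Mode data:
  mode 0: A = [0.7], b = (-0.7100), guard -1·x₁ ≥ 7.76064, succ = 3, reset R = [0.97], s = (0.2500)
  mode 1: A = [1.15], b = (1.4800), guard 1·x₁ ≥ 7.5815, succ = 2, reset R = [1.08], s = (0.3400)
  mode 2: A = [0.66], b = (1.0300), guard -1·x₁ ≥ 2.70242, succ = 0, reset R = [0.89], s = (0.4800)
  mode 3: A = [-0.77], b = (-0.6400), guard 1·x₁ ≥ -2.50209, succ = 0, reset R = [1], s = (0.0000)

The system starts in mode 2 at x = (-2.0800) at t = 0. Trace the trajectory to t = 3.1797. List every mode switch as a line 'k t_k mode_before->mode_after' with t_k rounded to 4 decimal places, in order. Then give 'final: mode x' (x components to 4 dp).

1 1.1935 2->0
2 2.7559 0->3
final: 3 -5.4829

Mode 2: guard c·x = 2.7024 hit at Δt = 1.1935 (t = 1.1935), x⁻ = (-2.7024) → reset → x⁺ = (-1.9252), jump to mode 0
Mode 0: guard c·x = 7.7606 hit at Δt = 1.5624 (t = 2.7559), x⁻ = (-7.7606) → reset → x⁺ = (-7.2778), jump to mode 3
Mode 3: flow for 0.4238 to horizon, guard not reached → x = (-5.4829)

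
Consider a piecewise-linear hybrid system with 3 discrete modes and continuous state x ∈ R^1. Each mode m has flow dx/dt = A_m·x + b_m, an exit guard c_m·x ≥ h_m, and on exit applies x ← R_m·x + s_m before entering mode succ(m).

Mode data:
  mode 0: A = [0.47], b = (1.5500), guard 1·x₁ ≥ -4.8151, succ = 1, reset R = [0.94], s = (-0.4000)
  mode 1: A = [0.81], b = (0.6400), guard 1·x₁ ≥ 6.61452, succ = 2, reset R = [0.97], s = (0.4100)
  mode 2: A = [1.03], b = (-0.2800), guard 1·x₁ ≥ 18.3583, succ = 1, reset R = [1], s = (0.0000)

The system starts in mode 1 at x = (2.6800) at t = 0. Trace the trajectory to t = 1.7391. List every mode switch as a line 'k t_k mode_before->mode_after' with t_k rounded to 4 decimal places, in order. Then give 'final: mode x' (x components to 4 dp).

Mode 1: guard c·x = 6.6145 hit at Δt = 0.9357 (t = 0.9357), x⁻ = (6.6145) → reset → x⁺ = (6.8261), jump to mode 2
Mode 2: flow for 0.8034 to horizon, guard not reached → x = (15.2653)

1 0.9357 1->2
final: 2 15.2653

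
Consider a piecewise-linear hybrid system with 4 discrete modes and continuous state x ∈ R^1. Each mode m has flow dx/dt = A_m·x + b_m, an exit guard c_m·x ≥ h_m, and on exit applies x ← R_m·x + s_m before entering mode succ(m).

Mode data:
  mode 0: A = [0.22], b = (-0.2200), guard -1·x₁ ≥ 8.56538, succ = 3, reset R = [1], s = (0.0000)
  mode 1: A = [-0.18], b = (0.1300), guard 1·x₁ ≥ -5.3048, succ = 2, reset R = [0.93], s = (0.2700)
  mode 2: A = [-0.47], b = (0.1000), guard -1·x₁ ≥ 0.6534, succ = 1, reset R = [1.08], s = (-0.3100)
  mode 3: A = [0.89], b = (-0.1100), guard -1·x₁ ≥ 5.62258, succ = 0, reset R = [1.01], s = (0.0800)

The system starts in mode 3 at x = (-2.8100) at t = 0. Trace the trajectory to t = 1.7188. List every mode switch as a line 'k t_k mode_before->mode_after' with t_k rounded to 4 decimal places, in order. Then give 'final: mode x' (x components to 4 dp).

Mode 3: guard c·x = 5.6226 hit at Δt = 0.7554 (t = 0.7554), x⁻ = (-5.6226) → reset → x⁺ = (-5.5988), jump to mode 0
Mode 0: flow for 0.9634 to horizon, guard not reached → x = (-7.1567)

1 0.7554 3->0
final: 0 -7.1567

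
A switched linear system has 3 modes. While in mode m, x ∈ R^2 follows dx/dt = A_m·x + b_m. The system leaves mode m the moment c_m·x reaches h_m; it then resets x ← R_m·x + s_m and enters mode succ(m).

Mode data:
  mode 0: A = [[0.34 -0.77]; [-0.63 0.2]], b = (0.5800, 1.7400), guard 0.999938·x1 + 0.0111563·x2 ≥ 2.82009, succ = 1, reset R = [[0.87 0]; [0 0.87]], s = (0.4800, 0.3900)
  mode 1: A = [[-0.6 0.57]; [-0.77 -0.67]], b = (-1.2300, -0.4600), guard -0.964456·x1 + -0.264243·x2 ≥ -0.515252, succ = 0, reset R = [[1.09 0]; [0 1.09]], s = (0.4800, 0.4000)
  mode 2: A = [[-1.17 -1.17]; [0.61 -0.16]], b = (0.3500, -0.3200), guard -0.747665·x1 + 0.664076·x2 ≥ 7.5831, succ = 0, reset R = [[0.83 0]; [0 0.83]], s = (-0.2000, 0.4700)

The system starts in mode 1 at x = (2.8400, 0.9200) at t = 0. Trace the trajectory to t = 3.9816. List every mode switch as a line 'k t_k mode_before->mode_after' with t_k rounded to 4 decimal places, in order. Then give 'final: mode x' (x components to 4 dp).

1 0.9111 1->0
2 2.1670 0->1
3 3.0387 1->0
final: 0 2.6618 -0.0837

Mode 1: guard c·x = -0.5153 hit at Δt = 0.9111 (t = 0.9111), x⁻ = (0.7195, -0.6763) → reset → x⁺ = (1.2643, -0.3372), jump to mode 0
Mode 0: guard c·x = 2.8201 hit at Δt = 1.2559 (t = 2.1670), x⁻ = (2.8175, 0.2501) → reset → x⁺ = (2.9312, 0.6076), jump to mode 1
Mode 1: guard c·x = -0.5153 hit at Δt = 0.8717 (t = 3.0387), x⁻ = (0.7620, -0.8314) → reset → x⁺ = (1.3106, -0.5062), jump to mode 0
Mode 0: flow for 0.9429 to horizon, guard not reached → x = (2.6618, -0.0837)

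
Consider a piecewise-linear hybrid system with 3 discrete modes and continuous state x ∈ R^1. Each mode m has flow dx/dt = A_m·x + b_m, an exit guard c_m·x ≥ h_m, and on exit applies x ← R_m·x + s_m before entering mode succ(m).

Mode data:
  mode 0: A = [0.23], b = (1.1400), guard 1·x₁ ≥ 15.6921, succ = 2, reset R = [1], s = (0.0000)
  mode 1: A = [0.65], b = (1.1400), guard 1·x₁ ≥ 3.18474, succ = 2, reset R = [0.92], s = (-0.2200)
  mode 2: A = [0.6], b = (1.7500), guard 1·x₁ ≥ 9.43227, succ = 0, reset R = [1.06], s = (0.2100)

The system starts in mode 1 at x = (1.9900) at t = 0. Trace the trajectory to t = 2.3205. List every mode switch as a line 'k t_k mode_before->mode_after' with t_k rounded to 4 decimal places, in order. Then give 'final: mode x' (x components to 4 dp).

Mode 1: guard c·x = 3.1847 hit at Δt = 0.4261 (t = 0.4261), x⁻ = (3.1847) → reset → x⁺ = (2.7100), jump to mode 2
Mode 2: guard c·x = 9.4323 hit at Δt = 1.3101 (t = 1.7362), x⁻ = (9.4323) → reset → x⁺ = (10.2082), jump to mode 0
Mode 0: flow for 0.5843 to horizon, guard not reached → x = (12.3895)

1 0.4261 1->2
2 1.7362 2->0
final: 0 12.3895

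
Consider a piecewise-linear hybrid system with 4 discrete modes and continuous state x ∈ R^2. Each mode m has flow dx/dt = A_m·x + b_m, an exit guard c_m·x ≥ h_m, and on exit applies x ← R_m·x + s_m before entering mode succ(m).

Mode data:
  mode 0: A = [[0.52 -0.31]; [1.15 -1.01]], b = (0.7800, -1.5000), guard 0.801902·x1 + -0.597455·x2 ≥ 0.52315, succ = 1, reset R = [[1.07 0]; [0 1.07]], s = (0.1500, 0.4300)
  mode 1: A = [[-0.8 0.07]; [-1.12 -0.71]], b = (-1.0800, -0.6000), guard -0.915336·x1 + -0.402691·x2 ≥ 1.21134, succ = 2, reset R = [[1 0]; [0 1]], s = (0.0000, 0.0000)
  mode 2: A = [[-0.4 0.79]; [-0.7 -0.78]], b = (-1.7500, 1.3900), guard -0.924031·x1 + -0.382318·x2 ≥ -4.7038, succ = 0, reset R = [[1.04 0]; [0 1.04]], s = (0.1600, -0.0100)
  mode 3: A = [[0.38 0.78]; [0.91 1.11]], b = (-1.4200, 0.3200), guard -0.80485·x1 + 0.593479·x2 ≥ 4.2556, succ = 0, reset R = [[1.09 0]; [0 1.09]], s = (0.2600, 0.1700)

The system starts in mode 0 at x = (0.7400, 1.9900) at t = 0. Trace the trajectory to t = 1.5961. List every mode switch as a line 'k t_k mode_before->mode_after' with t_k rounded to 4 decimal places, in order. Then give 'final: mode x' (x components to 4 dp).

1 0.6467 0->1
final: 1 0.0200 -0.1893

Mode 0: guard c·x = 0.5232 hit at Δt = 0.6467 (t = 0.6467), x⁻ = (1.3087, 0.8809) → reset → x⁺ = (1.5503, 1.3725), jump to mode 1
Mode 1: flow for 0.9494 to horizon, guard not reached → x = (0.0200, -0.1893)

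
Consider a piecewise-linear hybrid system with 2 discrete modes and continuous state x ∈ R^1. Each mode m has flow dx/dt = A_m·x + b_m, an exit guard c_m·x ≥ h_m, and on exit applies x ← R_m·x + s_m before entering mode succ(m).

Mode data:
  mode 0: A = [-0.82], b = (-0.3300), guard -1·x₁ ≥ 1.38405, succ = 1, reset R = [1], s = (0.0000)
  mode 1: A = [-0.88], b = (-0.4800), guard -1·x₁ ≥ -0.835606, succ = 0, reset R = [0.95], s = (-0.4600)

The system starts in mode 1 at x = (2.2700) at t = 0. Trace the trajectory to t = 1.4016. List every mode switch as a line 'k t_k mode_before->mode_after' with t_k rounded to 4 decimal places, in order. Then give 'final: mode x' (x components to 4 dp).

Mode 1: guard c·x = -0.8356 hit at Δt = 0.8094 (t = 0.8094), x⁻ = (0.8356) → reset → x⁺ = (0.3338), jump to mode 0
Mode 0: flow for 0.5922 to horizon, guard not reached → x = (0.0506)

1 0.8094 1->0
final: 0 0.0506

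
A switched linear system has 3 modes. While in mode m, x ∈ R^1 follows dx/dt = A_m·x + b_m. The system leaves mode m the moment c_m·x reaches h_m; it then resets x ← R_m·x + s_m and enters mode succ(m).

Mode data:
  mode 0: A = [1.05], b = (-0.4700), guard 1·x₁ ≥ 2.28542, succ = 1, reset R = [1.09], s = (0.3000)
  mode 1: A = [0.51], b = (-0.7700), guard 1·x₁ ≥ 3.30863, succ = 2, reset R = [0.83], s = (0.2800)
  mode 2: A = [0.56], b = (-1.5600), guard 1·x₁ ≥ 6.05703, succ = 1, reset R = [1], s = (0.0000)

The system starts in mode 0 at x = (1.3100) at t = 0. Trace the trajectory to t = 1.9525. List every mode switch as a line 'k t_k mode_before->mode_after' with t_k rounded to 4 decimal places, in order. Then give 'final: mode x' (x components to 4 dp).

Mode 0: guard c·x = 2.2854 hit at Δt = 0.7206 (t = 0.7206), x⁻ = (2.2854) → reset → x⁺ = (2.7911), jump to mode 1
Mode 1: guard c·x = 3.3086 hit at Δt = 0.6652 (t = 1.3858), x⁻ = (3.3086) → reset → x⁺ = (3.0262), jump to mode 2
Mode 2: flow for 0.5667 to horizon, guard not reached → x = (3.1160)

1 0.7206 0->1
2 1.3858 1->2
final: 2 3.1160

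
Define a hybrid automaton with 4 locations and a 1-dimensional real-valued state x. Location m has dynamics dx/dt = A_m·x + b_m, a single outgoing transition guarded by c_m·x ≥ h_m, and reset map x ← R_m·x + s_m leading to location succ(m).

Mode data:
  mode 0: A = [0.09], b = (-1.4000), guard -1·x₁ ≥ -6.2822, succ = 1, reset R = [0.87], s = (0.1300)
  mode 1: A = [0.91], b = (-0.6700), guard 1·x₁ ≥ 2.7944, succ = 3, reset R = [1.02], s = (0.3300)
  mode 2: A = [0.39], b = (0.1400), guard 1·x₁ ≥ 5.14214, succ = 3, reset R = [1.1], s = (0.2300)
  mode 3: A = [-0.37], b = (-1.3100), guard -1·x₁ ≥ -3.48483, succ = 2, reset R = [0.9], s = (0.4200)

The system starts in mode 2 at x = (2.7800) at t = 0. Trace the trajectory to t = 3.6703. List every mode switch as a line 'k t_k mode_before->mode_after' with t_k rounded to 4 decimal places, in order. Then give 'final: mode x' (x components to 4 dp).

Mode 2: guard c·x = 5.1421 hit at Δt = 1.4386 (t = 1.4386), x⁻ = (5.1421) → reset → x⁺ = (5.8864), jump to mode 3
Mode 3: guard c·x = -3.4848 hit at Δt = 0.7947 (t = 2.2333), x⁻ = (3.4848) → reset → x⁺ = (3.5563), jump to mode 2
Mode 2: guard c·x = 5.1421 hit at Δt = 0.8719 (t = 3.1052), x⁻ = (5.1421) → reset → x⁺ = (5.8864), jump to mode 3
Mode 3: flow for 0.5651 to horizon, guard not reached → x = (4.1078)

1 1.4386 2->3
2 2.2333 3->2
3 3.1052 2->3
final: 3 4.1078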